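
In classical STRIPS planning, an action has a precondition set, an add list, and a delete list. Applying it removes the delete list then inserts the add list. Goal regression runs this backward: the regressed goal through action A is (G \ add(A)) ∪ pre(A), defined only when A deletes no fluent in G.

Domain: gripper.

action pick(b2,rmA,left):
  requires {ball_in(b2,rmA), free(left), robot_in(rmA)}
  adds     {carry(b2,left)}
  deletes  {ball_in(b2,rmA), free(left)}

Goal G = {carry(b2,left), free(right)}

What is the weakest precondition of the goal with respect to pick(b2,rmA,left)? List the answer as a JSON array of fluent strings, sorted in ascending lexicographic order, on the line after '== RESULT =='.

Compute (G \ add) ∪ pre:
  G ∩ del = {}  (empty — regression defined)
  G \ add = {carry(b2,left), free(right)} \ {carry(b2,left)} = {free(right)}
  ∪ pre   = {free(right)} ∪ {ball_in(b2,rmA), free(left), robot_in(rmA)}
          = {ball_in(b2,rmA), free(left), free(right), robot_in(rmA)}

== RESULT ==
["ball_in(b2,rmA)", "free(left)", "free(right)", "robot_in(rmA)"]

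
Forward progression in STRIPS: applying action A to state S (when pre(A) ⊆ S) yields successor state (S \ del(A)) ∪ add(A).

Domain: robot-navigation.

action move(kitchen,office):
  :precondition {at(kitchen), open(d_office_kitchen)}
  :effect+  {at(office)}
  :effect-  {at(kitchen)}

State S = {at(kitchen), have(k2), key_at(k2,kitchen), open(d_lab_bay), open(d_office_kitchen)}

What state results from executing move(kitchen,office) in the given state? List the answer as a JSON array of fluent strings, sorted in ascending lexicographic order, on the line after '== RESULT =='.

Compute (S \ del) ∪ add:
  pre ⊆ S: {at(kitchen), open(d_office_kitchen)} ⊆ S  — applicable
  S \ del = {have(k2), key_at(k2,kitchen), open(d_lab_bay), open(d_office_kitchen)}
  ∪ add   = {at(office), have(k2), key_at(k2,kitchen), open(d_lab_bay), open(d_office_kitchen)}

== RESULT ==
["at(office)", "have(k2)", "key_at(k2,kitchen)", "open(d_lab_bay)", "open(d_office_kitchen)"]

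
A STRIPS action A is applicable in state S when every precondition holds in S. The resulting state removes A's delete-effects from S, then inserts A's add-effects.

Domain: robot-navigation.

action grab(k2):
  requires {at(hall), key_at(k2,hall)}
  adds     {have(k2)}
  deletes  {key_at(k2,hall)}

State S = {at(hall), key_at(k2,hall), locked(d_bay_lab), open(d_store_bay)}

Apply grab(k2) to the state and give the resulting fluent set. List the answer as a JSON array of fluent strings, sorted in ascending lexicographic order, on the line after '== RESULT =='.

Progress:
  pre ⊆ S: {at(hall), key_at(k2,hall)} ⊆ S  — applicable
  S \ del = {at(hall), locked(d_bay_lab), open(d_store_bay)}
  ∪ add   = {at(hall), have(k2), locked(d_bay_lab), open(d_store_bay)}

== RESULT ==
["at(hall)", "have(k2)", "locked(d_bay_lab)", "open(d_store_bay)"]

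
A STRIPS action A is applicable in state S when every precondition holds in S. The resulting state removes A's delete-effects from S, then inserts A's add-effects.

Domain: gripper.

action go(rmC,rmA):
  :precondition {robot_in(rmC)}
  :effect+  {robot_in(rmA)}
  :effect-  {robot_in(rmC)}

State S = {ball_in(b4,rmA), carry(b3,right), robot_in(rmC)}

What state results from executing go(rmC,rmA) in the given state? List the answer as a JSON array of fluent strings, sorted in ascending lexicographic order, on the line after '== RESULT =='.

Progress:
  pre ⊆ S: {robot_in(rmC)} ⊆ S  — applicable
  S \ del = {ball_in(b4,rmA), carry(b3,right)}
  ∪ add   = {ball_in(b4,rmA), carry(b3,right), robot_in(rmA)}

== RESULT ==
["ball_in(b4,rmA)", "carry(b3,right)", "robot_in(rmA)"]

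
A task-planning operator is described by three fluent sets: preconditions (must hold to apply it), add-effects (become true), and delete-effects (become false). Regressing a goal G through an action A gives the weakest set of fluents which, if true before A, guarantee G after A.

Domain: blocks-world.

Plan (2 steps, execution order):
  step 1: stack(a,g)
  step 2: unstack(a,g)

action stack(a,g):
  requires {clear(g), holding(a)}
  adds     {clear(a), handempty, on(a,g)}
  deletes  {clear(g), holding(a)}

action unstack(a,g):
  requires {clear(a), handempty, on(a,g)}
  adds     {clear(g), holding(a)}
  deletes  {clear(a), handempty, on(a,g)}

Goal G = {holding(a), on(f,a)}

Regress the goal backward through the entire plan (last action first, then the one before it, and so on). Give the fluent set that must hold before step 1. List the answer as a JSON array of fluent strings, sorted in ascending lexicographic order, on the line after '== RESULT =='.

Work backward from the goal:
  through step 2 (unstack(a,g)): drop {holding(a)}, keep {on(f,a)}, require {clear(a), handempty, on(a,g)}
    → {clear(a), handempty, on(a,g), on(f,a)}
  through step 1 (stack(a,g)): drop {clear(a), handempty, on(a,g)}, keep {on(f,a)}, require {clear(g), holding(a)}
    → {clear(g), holding(a), on(f,a)}

== RESULT ==
["clear(g)", "holding(a)", "on(f,a)"]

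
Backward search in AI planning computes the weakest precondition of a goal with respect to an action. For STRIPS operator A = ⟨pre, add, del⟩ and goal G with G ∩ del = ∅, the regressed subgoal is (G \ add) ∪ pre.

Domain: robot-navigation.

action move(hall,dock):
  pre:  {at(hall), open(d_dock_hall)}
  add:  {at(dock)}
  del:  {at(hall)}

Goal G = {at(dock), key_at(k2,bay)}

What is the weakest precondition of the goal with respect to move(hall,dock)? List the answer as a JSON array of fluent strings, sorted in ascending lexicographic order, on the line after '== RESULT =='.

Compute (G \ add) ∪ pre:
  G ∩ del = {}  (empty — regression defined)
  G \ add = {at(dock), key_at(k2,bay)} \ {at(dock)} = {key_at(k2,bay)}
  ∪ pre   = {key_at(k2,bay)} ∪ {at(hall), open(d_dock_hall)}
          = {at(hall), key_at(k2,bay), open(d_dock_hall)}

== RESULT ==
["at(hall)", "key_at(k2,bay)", "open(d_dock_hall)"]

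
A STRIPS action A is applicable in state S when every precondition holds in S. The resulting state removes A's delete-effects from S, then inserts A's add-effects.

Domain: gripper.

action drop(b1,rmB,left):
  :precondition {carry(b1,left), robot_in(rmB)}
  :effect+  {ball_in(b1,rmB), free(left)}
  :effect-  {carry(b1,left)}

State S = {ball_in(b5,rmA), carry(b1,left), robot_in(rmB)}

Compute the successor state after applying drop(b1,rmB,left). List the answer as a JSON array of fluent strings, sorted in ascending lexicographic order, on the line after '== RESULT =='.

Compute (S \ del) ∪ add:
  pre ⊆ S: {carry(b1,left), robot_in(rmB)} ⊆ S  — applicable
  S \ del = {ball_in(b5,rmA), robot_in(rmB)}
  ∪ add   = {ball_in(b1,rmB), ball_in(b5,rmA), free(left), robot_in(rmB)}

== RESULT ==
["ball_in(b1,rmB)", "ball_in(b5,rmA)", "free(left)", "robot_in(rmB)"]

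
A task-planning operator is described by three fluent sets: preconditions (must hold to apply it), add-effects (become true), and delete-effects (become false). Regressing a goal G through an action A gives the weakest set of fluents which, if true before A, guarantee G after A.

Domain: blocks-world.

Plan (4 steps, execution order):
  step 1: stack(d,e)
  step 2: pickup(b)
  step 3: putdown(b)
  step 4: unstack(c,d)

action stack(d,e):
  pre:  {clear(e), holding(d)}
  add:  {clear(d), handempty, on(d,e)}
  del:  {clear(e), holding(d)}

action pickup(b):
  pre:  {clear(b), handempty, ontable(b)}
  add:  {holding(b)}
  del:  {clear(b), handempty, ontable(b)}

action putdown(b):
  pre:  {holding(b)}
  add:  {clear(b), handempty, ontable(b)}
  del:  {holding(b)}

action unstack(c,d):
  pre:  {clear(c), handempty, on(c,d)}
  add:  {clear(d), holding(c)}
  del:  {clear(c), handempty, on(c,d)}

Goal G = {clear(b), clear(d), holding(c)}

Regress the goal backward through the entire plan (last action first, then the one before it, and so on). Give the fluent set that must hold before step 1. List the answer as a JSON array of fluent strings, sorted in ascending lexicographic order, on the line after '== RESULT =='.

Work backward from the goal:
  through step 4 (unstack(c,d)): drop {clear(d), holding(c)}, keep {clear(b)}, require {clear(c), handempty, on(c,d)}
    → {clear(b), clear(c), handempty, on(c,d)}
  through step 3 (putdown(b)): drop {clear(b), handempty}, keep {clear(c), on(c,d)}, require {holding(b)}
    → {clear(c), holding(b), on(c,d)}
  through step 2 (pickup(b)): drop {holding(b)}, keep {clear(c), on(c,d)}, require {clear(b), handempty, ontable(b)}
    → {clear(b), clear(c), handempty, on(c,d), ontable(b)}
  through step 1 (stack(d,e)): drop {handempty}, keep {clear(b), clear(c), on(c,d), ontable(b)}, require {clear(e), holding(d)}
    → {clear(b), clear(c), clear(e), holding(d), on(c,d), ontable(b)}

== RESULT ==
["clear(b)", "clear(c)", "clear(e)", "holding(d)", "on(c,d)", "ontable(b)"]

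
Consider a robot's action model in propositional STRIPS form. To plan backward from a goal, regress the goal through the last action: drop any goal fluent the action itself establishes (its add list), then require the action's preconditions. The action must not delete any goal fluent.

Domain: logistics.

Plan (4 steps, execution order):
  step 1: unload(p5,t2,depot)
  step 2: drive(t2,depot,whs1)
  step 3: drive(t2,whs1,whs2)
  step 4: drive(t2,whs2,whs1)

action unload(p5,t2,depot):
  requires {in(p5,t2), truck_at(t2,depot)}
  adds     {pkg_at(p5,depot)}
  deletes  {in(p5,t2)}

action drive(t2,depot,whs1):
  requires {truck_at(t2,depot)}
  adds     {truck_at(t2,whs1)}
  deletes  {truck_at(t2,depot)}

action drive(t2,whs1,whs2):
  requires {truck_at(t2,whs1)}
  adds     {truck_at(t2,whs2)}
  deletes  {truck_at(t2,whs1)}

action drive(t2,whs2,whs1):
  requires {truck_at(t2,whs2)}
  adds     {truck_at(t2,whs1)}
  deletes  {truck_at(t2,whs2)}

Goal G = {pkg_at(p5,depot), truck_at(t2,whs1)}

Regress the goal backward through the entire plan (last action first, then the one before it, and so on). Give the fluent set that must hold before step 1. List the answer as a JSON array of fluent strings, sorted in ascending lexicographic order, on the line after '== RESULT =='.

Work backward from the goal:
  through step 4 (drive(t2,whs2,whs1)): drop {truck_at(t2,whs1)}, keep {pkg_at(p5,depot)}, require {truck_at(t2,whs2)}
    → {pkg_at(p5,depot), truck_at(t2,whs2)}
  through step 3 (drive(t2,whs1,whs2)): drop {truck_at(t2,whs2)}, keep {pkg_at(p5,depot)}, require {truck_at(t2,whs1)}
    → {pkg_at(p5,depot), truck_at(t2,whs1)}
  through step 2 (drive(t2,depot,whs1)): drop {truck_at(t2,whs1)}, keep {pkg_at(p5,depot)}, require {truck_at(t2,depot)}
    → {pkg_at(p5,depot), truck_at(t2,depot)}
  through step 1 (unload(p5,t2,depot)): drop {pkg_at(p5,depot)}, keep {truck_at(t2,depot)}, require {in(p5,t2), truck_at(t2,depot)}
    → {in(p5,t2), truck_at(t2,depot)}

== RESULT ==
["in(p5,t2)", "truck_at(t2,depot)"]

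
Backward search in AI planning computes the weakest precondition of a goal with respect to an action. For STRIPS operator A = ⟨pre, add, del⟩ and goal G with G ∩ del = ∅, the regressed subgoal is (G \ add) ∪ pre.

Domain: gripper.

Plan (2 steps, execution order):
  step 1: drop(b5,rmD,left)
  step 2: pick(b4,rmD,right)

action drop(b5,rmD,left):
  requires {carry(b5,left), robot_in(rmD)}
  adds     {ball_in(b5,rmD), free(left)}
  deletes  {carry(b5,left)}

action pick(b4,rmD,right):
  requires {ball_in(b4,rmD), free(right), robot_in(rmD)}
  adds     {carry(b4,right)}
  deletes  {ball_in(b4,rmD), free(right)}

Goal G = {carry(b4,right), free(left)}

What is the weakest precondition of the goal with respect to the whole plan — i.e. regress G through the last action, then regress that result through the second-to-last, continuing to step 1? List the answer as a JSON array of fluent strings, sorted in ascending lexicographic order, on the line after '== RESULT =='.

Work backward from the goal:
  through step 2 (pick(b4,rmD,right)): drop {carry(b4,right)}, keep {free(left)}, require {ball_in(b4,rmD), free(right), robot_in(rmD)}
    → {ball_in(b4,rmD), free(left), free(right), robot_in(rmD)}
  through step 1 (drop(b5,rmD,left)): drop {free(left)}, keep {ball_in(b4,rmD), free(right), robot_in(rmD)}, require {carry(b5,left), robot_in(rmD)}
    → {ball_in(b4,rmD), carry(b5,left), free(right), robot_in(rmD)}

== RESULT ==
["ball_in(b4,rmD)", "carry(b5,left)", "free(right)", "robot_in(rmD)"]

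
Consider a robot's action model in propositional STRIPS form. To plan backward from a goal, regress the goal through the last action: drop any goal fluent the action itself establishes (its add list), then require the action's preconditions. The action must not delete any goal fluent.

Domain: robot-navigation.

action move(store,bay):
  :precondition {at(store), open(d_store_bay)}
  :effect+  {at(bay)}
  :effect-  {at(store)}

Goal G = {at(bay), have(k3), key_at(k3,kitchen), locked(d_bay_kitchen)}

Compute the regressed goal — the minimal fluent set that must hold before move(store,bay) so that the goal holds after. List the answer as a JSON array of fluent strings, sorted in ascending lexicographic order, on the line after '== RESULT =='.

Compute (G \ add) ∪ pre:
  G ∩ del = {}  (empty — regression defined)
  G \ add = {at(bay), have(k3), key_at(k3,kitchen), locked(d_bay_kitchen)} \ {at(bay)} = {have(k3), key_at(k3,kitchen), locked(d_bay_kitchen)}
  ∪ pre   = {have(k3), key_at(k3,kitchen), locked(d_bay_kitchen)} ∪ {at(store), open(d_store_bay)}
          = {at(store), have(k3), key_at(k3,kitchen), locked(d_bay_kitchen), open(d_store_bay)}

== RESULT ==
["at(store)", "have(k3)", "key_at(k3,kitchen)", "locked(d_bay_kitchen)", "open(d_store_bay)"]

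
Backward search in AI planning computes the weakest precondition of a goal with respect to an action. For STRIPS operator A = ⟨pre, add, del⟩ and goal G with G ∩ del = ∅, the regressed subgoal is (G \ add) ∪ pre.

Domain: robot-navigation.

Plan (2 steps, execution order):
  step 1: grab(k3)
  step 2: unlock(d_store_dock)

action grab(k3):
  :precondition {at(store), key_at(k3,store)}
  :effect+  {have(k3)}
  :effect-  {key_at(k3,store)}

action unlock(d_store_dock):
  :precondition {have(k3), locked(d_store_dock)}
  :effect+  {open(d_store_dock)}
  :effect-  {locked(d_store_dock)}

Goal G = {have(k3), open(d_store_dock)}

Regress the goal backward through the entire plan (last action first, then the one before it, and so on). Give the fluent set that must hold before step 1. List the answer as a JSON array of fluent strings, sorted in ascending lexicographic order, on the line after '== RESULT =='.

Regress step by step:
  through step 2 (unlock(d_store_dock)): drop {open(d_store_dock)}, keep {have(k3)}, require {have(k3), locked(d_store_dock)}
    → {have(k3), locked(d_store_dock)}
  through step 1 (grab(k3)): drop {have(k3)}, keep {locked(d_store_dock)}, require {at(store), key_at(k3,store)}
    → {at(store), key_at(k3,store), locked(d_store_dock)}

== RESULT ==
["at(store)", "key_at(k3,store)", "locked(d_store_dock)"]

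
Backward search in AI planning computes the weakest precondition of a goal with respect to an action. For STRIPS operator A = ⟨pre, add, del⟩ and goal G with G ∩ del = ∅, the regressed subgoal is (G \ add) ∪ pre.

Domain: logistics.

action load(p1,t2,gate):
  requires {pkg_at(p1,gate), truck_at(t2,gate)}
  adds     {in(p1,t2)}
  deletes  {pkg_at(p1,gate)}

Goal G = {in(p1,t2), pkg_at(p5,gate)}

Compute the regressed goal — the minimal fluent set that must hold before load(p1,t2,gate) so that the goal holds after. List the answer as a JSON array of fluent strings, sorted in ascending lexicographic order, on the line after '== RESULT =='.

Compute (G \ add) ∪ pre:
  G ∩ del = {}  (empty — regression defined)
  G \ add = {in(p1,t2), pkg_at(p5,gate)} \ {in(p1,t2)} = {pkg_at(p5,gate)}
  ∪ pre   = {pkg_at(p5,gate)} ∪ {pkg_at(p1,gate), truck_at(t2,gate)}
          = {pkg_at(p1,gate), pkg_at(p5,gate), truck_at(t2,gate)}

== RESULT ==
["pkg_at(p1,gate)", "pkg_at(p5,gate)", "truck_at(t2,gate)"]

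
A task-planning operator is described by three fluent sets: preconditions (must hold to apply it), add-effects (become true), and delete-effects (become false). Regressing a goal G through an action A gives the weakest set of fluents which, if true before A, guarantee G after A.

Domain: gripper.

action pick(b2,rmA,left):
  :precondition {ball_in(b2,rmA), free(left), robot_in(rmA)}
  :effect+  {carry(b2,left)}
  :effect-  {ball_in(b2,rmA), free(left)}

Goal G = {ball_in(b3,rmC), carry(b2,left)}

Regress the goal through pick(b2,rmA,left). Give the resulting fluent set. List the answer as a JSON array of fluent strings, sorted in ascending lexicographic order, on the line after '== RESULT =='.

Compute (G \ add) ∪ pre:
  G ∩ del = {}  (empty — regression defined)
  G \ add = {ball_in(b3,rmC), carry(b2,left)} \ {carry(b2,left)} = {ball_in(b3,rmC)}
  ∪ pre   = {ball_in(b3,rmC)} ∪ {ball_in(b2,rmA), free(left), robot_in(rmA)}
          = {ball_in(b2,rmA), ball_in(b3,rmC), free(left), robot_in(rmA)}

== RESULT ==
["ball_in(b2,rmA)", "ball_in(b3,rmC)", "free(left)", "robot_in(rmA)"]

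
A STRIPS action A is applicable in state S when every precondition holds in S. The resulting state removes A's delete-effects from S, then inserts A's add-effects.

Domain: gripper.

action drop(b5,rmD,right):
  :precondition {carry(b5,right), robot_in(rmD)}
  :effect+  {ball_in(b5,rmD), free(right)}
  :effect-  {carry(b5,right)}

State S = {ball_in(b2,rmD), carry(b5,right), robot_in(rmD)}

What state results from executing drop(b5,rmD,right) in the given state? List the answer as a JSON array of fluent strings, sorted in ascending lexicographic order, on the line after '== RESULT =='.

Progress:
  pre ⊆ S: {carry(b5,right), robot_in(rmD)} ⊆ S  — applicable
  S \ del = {ball_in(b2,rmD), robot_in(rmD)}
  ∪ add   = {ball_in(b2,rmD), ball_in(b5,rmD), free(right), robot_in(rmD)}

== RESULT ==
["ball_in(b2,rmD)", "ball_in(b5,rmD)", "free(right)", "robot_in(rmD)"]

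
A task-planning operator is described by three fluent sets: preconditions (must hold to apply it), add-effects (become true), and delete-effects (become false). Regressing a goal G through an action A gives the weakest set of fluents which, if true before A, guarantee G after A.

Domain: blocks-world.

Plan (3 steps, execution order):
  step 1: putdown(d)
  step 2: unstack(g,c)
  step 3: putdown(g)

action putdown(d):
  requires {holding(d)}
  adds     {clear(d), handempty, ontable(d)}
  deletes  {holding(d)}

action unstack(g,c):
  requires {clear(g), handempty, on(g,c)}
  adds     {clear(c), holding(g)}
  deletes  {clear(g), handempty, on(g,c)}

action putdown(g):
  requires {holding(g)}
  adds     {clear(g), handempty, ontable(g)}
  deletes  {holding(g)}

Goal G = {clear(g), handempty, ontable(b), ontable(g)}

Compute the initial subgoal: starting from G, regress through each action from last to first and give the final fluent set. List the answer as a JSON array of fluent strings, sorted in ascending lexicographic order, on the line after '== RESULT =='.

Work backward from the goal:
  through step 3 (putdown(g)): drop {clear(g), handempty, ontable(g)}, keep {ontable(b)}, require {holding(g)}
    → {holding(g), ontable(b)}
  through step 2 (unstack(g,c)): drop {holding(g)}, keep {ontable(b)}, require {clear(g), handempty, on(g,c)}
    → {clear(g), handempty, on(g,c), ontable(b)}
  through step 1 (putdown(d)): drop {handempty}, keep {clear(g), on(g,c), ontable(b)}, require {holding(d)}
    → {clear(g), holding(d), on(g,c), ontable(b)}

== RESULT ==
["clear(g)", "holding(d)", "on(g,c)", "ontable(b)"]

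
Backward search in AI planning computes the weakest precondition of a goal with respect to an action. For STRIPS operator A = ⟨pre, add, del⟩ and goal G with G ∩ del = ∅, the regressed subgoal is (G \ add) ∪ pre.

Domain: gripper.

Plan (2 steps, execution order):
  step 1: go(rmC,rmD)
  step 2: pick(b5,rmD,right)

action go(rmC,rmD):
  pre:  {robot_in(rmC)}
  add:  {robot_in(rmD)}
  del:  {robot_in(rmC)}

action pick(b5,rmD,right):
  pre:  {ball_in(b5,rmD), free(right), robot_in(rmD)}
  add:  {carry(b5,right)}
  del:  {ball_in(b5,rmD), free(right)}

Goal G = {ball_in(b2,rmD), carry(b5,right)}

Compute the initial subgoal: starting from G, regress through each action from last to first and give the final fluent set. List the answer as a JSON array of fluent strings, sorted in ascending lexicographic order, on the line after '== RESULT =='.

Regress step by step:
  through step 2 (pick(b5,rmD,right)): drop {carry(b5,right)}, keep {ball_in(b2,rmD)}, require {ball_in(b5,rmD), free(right), robot_in(rmD)}
    → {ball_in(b2,rmD), ball_in(b5,rmD), free(right), robot_in(rmD)}
  through step 1 (go(rmC,rmD)): drop {robot_in(rmD)}, keep {ball_in(b2,rmD), ball_in(b5,rmD), free(right)}, require {robot_in(rmC)}
    → {ball_in(b2,rmD), ball_in(b5,rmD), free(right), robot_in(rmC)}

== RESULT ==
["ball_in(b2,rmD)", "ball_in(b5,rmD)", "free(right)", "robot_in(rmC)"]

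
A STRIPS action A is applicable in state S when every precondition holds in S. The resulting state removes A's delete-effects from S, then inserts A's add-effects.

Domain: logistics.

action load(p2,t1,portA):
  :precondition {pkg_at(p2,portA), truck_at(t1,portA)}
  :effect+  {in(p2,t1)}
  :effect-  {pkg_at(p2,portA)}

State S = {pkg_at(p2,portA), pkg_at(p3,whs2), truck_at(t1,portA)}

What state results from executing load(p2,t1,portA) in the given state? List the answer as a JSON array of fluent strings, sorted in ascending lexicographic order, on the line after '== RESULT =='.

Progress:
  pre ⊆ S: {pkg_at(p2,portA), truck_at(t1,portA)} ⊆ S  — applicable
  S \ del = {pkg_at(p3,whs2), truck_at(t1,portA)}
  ∪ add   = {in(p2,t1), pkg_at(p3,whs2), truck_at(t1,portA)}

== RESULT ==
["in(p2,t1)", "pkg_at(p3,whs2)", "truck_at(t1,portA)"]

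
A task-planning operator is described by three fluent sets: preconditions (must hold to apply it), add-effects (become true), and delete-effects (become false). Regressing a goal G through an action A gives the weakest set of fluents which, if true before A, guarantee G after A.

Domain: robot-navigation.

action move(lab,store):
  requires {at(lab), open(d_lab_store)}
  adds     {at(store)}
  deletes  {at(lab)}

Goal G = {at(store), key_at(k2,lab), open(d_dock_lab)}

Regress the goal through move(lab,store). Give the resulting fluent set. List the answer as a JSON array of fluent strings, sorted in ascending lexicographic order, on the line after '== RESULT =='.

Compute (G \ add) ∪ pre:
  G ∩ del = {}  (empty — regression defined)
  G \ add = {at(store), key_at(k2,lab), open(d_dock_lab)} \ {at(store)} = {key_at(k2,lab), open(d_dock_lab)}
  ∪ pre   = {key_at(k2,lab), open(d_dock_lab)} ∪ {at(lab), open(d_lab_store)}
          = {at(lab), key_at(k2,lab), open(d_dock_lab), open(d_lab_store)}

== RESULT ==
["at(lab)", "key_at(k2,lab)", "open(d_dock_lab)", "open(d_lab_store)"]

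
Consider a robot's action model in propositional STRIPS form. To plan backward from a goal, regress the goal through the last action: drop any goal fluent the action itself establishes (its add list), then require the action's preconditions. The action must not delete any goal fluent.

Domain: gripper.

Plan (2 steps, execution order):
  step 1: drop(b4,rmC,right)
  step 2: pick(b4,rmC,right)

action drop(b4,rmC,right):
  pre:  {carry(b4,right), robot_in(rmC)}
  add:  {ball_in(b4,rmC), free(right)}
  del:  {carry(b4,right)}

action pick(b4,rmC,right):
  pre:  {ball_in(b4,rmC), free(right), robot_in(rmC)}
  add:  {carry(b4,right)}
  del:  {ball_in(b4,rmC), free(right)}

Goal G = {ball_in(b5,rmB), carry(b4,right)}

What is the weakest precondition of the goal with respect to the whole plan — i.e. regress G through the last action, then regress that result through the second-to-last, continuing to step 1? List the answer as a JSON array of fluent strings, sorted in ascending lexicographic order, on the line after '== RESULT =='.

Work backward from the goal:
  through step 2 (pick(b4,rmC,right)): drop {carry(b4,right)}, keep {ball_in(b5,rmB)}, require {ball_in(b4,rmC), free(right), robot_in(rmC)}
    → {ball_in(b4,rmC), ball_in(b5,rmB), free(right), robot_in(rmC)}
  through step 1 (drop(b4,rmC,right)): drop {ball_in(b4,rmC), free(right)}, keep {ball_in(b5,rmB), robot_in(rmC)}, require {carry(b4,right), robot_in(rmC)}
    → {ball_in(b5,rmB), carry(b4,right), robot_in(rmC)}

== RESULT ==
["ball_in(b5,rmB)", "carry(b4,right)", "robot_in(rmC)"]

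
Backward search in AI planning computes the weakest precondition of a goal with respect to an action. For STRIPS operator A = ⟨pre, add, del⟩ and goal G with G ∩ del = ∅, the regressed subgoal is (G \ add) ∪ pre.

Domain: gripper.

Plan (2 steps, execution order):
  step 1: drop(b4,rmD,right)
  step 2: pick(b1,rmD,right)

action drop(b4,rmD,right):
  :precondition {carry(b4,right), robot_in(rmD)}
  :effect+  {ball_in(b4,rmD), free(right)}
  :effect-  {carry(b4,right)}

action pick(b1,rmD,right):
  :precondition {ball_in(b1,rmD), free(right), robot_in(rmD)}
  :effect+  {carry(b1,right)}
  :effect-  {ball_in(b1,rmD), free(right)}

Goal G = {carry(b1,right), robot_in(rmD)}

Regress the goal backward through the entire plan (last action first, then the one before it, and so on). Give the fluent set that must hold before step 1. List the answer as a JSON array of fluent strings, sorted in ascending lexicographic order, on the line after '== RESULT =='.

Work backward from the goal:
  through step 2 (pick(b1,rmD,right)): drop {carry(b1,right)}, keep {robot_in(rmD)}, require {ball_in(b1,rmD), free(right), robot_in(rmD)}
    → {ball_in(b1,rmD), free(right), robot_in(rmD)}
  through step 1 (drop(b4,rmD,right)): drop {free(right)}, keep {ball_in(b1,rmD), robot_in(rmD)}, require {carry(b4,right), robot_in(rmD)}
    → {ball_in(b1,rmD), carry(b4,right), robot_in(rmD)}

== RESULT ==
["ball_in(b1,rmD)", "carry(b4,right)", "robot_in(rmD)"]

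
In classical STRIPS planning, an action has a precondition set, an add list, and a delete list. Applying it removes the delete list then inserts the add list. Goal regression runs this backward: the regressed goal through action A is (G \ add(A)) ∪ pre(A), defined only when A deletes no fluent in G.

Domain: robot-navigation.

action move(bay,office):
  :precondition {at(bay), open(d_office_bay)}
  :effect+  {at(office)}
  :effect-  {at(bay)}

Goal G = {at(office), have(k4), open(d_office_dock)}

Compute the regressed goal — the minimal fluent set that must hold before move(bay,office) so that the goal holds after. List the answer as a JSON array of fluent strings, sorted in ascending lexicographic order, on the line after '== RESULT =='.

Compute (G \ add) ∪ pre:
  G ∩ del = {}  (empty — regression defined)
  G \ add = {at(office), have(k4), open(d_office_dock)} \ {at(office)} = {have(k4), open(d_office_dock)}
  ∪ pre   = {have(k4), open(d_office_dock)} ∪ {at(bay), open(d_office_bay)}
          = {at(bay), have(k4), open(d_office_bay), open(d_office_dock)}

== RESULT ==
["at(bay)", "have(k4)", "open(d_office_bay)", "open(d_office_dock)"]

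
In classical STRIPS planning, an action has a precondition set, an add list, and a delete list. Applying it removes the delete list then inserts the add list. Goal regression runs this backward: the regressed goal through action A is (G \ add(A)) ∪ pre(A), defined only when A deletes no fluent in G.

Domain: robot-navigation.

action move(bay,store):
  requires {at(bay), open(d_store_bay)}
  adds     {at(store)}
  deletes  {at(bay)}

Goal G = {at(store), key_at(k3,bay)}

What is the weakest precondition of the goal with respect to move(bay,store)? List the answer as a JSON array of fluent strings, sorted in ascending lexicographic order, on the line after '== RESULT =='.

Compute (G \ add) ∪ pre:
  G ∩ del = {}  (empty — regression defined)
  G \ add = {at(store), key_at(k3,bay)} \ {at(store)} = {key_at(k3,bay)}
  ∪ pre   = {key_at(k3,bay)} ∪ {at(bay), open(d_store_bay)}
          = {at(bay), key_at(k3,bay), open(d_store_bay)}

== RESULT ==
["at(bay)", "key_at(k3,bay)", "open(d_store_bay)"]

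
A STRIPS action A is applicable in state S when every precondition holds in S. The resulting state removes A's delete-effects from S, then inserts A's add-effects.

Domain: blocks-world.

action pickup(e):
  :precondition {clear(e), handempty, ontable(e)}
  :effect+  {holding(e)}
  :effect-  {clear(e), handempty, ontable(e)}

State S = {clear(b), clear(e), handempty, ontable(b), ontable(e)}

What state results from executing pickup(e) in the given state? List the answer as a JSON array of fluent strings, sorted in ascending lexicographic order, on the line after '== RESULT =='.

Compute (S \ del) ∪ add:
  pre ⊆ S: {clear(e), handempty, ontable(e)} ⊆ S  — applicable
  S \ del = {clear(b), ontable(b)}
  ∪ add   = {clear(b), holding(e), ontable(b)}

== RESULT ==
["clear(b)", "holding(e)", "ontable(b)"]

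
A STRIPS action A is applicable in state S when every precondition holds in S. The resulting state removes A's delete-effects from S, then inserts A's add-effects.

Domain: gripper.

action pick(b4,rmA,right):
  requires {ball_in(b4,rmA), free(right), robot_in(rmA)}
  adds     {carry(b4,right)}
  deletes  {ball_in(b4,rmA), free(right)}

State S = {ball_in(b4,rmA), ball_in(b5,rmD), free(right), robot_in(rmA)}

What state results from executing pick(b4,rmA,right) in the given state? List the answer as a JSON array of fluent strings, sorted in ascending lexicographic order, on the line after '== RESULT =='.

Compute (S \ del) ∪ add:
  pre ⊆ S: {ball_in(b4,rmA), free(right), robot_in(rmA)} ⊆ S  — applicable
  S \ del = {ball_in(b5,rmD), robot_in(rmA)}
  ∪ add   = {ball_in(b5,rmD), carry(b4,right), robot_in(rmA)}

== RESULT ==
["ball_in(b5,rmD)", "carry(b4,right)", "robot_in(rmA)"]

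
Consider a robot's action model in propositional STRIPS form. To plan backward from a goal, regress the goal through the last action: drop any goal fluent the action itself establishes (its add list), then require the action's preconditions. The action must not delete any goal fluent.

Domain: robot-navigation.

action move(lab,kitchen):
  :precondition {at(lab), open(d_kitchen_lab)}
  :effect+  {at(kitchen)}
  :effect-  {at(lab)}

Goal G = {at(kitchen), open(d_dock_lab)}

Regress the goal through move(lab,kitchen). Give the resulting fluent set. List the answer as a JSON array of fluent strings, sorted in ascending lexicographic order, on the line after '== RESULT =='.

Regress:
  G ∩ del = {}  (empty — regression defined)
  G \ add = {at(kitchen), open(d_dock_lab)} \ {at(kitchen)} = {open(d_dock_lab)}
  ∪ pre   = {open(d_dock_lab)} ∪ {at(lab), open(d_kitchen_lab)}
          = {at(lab), open(d_dock_lab), open(d_kitchen_lab)}

== RESULT ==
["at(lab)", "open(d_dock_lab)", "open(d_kitchen_lab)"]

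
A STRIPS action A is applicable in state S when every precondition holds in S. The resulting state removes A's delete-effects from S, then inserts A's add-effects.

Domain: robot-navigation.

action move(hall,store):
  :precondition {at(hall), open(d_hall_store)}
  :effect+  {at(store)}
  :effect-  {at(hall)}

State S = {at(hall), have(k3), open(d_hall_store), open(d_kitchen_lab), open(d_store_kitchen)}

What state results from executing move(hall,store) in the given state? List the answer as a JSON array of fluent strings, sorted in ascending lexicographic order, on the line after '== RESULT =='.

Progress:
  pre ⊆ S: {at(hall), open(d_hall_store)} ⊆ S  — applicable
  S \ del = {have(k3), open(d_hall_store), open(d_kitchen_lab), open(d_store_kitchen)}
  ∪ add   = {at(store), have(k3), open(d_hall_store), open(d_kitchen_lab), open(d_store_kitchen)}

== RESULT ==
["at(store)", "have(k3)", "open(d_hall_store)", "open(d_kitchen_lab)", "open(d_store_kitchen)"]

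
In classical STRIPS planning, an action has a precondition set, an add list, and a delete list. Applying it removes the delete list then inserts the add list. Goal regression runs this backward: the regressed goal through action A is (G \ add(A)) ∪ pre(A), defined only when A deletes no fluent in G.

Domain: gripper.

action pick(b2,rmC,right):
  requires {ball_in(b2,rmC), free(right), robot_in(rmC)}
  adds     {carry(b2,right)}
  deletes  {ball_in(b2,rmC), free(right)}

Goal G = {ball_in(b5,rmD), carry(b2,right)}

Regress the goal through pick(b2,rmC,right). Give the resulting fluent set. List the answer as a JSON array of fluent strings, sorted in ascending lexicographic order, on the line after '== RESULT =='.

Regress:
  G ∩ del = {}  (empty — regression defined)
  G \ add = {ball_in(b5,rmD), carry(b2,right)} \ {carry(b2,right)} = {ball_in(b5,rmD)}
  ∪ pre   = {ball_in(b5,rmD)} ∪ {ball_in(b2,rmC), free(right), robot_in(rmC)}
          = {ball_in(b2,rmC), ball_in(b5,rmD), free(right), robot_in(rmC)}

== RESULT ==
["ball_in(b2,rmC)", "ball_in(b5,rmD)", "free(right)", "robot_in(rmC)"]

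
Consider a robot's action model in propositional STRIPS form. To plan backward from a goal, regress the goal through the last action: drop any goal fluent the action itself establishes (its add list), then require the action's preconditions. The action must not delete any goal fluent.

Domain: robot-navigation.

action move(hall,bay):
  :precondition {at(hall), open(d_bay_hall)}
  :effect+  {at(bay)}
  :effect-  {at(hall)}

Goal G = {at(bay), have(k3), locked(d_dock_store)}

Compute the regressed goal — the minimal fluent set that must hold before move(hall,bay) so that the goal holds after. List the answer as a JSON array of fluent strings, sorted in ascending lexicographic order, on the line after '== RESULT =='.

Regress:
  G ∩ del = {}  (empty — regression defined)
  G \ add = {at(bay), have(k3), locked(d_dock_store)} \ {at(bay)} = {have(k3), locked(d_dock_store)}
  ∪ pre   = {have(k3), locked(d_dock_store)} ∪ {at(hall), open(d_bay_hall)}
          = {at(hall), have(k3), locked(d_dock_store), open(d_bay_hall)}

== RESULT ==
["at(hall)", "have(k3)", "locked(d_dock_store)", "open(d_bay_hall)"]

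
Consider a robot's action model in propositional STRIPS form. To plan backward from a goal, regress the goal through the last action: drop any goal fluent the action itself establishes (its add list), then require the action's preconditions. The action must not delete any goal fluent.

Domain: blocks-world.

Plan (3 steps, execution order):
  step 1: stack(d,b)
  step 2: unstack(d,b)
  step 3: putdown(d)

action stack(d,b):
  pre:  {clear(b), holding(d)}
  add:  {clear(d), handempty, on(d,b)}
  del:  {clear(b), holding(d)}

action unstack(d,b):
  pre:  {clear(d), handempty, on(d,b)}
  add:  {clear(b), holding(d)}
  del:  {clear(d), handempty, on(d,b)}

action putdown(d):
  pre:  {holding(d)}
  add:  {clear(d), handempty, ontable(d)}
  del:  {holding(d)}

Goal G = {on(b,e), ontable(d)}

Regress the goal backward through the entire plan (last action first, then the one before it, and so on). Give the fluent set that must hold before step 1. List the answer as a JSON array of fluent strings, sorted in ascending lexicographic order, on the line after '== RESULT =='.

Work backward from the goal:
  through step 3 (putdown(d)): drop {ontable(d)}, keep {on(b,e)}, require {holding(d)}
    → {holding(d), on(b,e)}
  through step 2 (unstack(d,b)): drop {holding(d)}, keep {on(b,e)}, require {clear(d), handempty, on(d,b)}
    → {clear(d), handempty, on(b,e), on(d,b)}
  through step 1 (stack(d,b)): drop {clear(d), handempty, on(d,b)}, keep {on(b,e)}, require {clear(b), holding(d)}
    → {clear(b), holding(d), on(b,e)}

== RESULT ==
["clear(b)", "holding(d)", "on(b,e)"]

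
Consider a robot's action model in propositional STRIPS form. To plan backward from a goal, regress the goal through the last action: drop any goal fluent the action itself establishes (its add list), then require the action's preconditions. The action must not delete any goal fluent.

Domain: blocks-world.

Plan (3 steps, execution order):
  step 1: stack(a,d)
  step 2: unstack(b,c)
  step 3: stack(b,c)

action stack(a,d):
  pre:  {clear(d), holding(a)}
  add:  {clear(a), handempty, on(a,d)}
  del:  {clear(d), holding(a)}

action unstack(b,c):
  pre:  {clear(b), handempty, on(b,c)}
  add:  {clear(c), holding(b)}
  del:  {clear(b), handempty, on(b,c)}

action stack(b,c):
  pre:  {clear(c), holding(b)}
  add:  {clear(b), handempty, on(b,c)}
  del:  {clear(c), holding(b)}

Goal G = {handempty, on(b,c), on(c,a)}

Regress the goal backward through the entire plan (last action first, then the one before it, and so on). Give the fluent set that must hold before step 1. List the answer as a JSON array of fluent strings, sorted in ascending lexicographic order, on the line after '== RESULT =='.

Regress step by step:
  through step 3 (stack(b,c)): drop {handempty, on(b,c)}, keep {on(c,a)}, require {clear(c), holding(b)}
    → {clear(c), holding(b), on(c,a)}
  through step 2 (unstack(b,c)): drop {clear(c), holding(b)}, keep {on(c,a)}, require {clear(b), handempty, on(b,c)}
    → {clear(b), handempty, on(b,c), on(c,a)}
  through step 1 (stack(a,d)): drop {handempty}, keep {clear(b), on(b,c), on(c,a)}, require {clear(d), holding(a)}
    → {clear(b), clear(d), holding(a), on(b,c), on(c,a)}

== RESULT ==
["clear(b)", "clear(d)", "holding(a)", "on(b,c)", "on(c,a)"]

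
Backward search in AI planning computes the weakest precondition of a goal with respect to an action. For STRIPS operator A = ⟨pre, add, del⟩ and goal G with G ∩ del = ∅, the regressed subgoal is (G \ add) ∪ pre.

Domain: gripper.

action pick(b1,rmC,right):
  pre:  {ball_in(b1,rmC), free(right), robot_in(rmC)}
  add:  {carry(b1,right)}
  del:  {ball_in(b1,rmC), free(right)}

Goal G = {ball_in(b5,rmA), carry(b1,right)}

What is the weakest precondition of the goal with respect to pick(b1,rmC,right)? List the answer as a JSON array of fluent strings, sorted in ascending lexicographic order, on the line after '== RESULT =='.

Regress:
  G ∩ del = {}  (empty — regression defined)
  G \ add = {ball_in(b5,rmA), carry(b1,right)} \ {carry(b1,right)} = {ball_in(b5,rmA)}
  ∪ pre   = {ball_in(b5,rmA)} ∪ {ball_in(b1,rmC), free(right), robot_in(rmC)}
          = {ball_in(b1,rmC), ball_in(b5,rmA), free(right), robot_in(rmC)}

== RESULT ==
["ball_in(b1,rmC)", "ball_in(b5,rmA)", "free(right)", "robot_in(rmC)"]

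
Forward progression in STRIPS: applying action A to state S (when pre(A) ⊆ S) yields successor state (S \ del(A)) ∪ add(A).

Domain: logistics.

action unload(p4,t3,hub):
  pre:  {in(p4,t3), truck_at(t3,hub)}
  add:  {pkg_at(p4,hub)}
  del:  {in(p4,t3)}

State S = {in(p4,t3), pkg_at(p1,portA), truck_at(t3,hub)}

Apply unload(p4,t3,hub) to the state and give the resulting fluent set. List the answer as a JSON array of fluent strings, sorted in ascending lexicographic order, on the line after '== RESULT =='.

Compute (S \ del) ∪ add:
  pre ⊆ S: {in(p4,t3), truck_at(t3,hub)} ⊆ S  — applicable
  S \ del = {pkg_at(p1,portA), truck_at(t3,hub)}
  ∪ add   = {pkg_at(p1,portA), pkg_at(p4,hub), truck_at(t3,hub)}

== RESULT ==
["pkg_at(p1,portA)", "pkg_at(p4,hub)", "truck_at(t3,hub)"]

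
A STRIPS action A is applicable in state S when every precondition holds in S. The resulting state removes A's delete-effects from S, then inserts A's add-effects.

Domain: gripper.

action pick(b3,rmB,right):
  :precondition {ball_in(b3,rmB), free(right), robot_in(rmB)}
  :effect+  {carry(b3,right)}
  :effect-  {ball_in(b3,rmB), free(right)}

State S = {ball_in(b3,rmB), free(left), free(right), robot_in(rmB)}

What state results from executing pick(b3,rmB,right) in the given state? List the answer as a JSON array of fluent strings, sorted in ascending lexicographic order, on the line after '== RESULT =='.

Progress:
  pre ⊆ S: {ball_in(b3,rmB), free(right), robot_in(rmB)} ⊆ S  — applicable
  S \ del = {free(left), robot_in(rmB)}
  ∪ add   = {carry(b3,right), free(left), robot_in(rmB)}

== RESULT ==
["carry(b3,right)", "free(left)", "robot_in(rmB)"]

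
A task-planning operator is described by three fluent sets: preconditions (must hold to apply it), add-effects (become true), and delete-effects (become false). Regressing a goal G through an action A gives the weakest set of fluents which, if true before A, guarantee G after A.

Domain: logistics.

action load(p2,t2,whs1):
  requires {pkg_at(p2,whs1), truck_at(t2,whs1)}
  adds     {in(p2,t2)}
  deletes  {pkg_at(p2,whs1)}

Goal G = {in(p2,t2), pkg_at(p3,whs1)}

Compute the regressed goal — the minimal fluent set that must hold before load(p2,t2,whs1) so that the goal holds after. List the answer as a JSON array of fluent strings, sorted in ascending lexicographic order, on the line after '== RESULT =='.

Compute (G \ add) ∪ pre:
  G ∩ del = {}  (empty — regression defined)
  G \ add = {in(p2,t2), pkg_at(p3,whs1)} \ {in(p2,t2)} = {pkg_at(p3,whs1)}
  ∪ pre   = {pkg_at(p3,whs1)} ∪ {pkg_at(p2,whs1), truck_at(t2,whs1)}
          = {pkg_at(p2,whs1), pkg_at(p3,whs1), truck_at(t2,whs1)}

== RESULT ==
["pkg_at(p2,whs1)", "pkg_at(p3,whs1)", "truck_at(t2,whs1)"]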